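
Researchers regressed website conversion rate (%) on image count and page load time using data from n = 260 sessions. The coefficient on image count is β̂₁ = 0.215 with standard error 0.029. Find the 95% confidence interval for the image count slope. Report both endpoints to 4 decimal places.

(0.1579, 0.2721)

df = n − k − 1 = 260 − 2 − 1 = 257.
t* = t_{0.025, 257} = 1.969237.
Margin = t* × SE = 1.969237 × 0.029 = 0.057108.
CI: 0.215 ± 0.057108 → (0.1579, 0.2721).
With 95% confidence, each one-unit increase in image count is associated with a change of between 0.1579 and 0.2721 % in website conversion rate, holding the other predictors fixed.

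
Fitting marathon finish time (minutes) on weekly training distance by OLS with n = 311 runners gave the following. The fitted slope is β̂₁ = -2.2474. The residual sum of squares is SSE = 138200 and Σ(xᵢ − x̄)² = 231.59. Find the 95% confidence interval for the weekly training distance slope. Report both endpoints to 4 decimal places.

MSE = SSE/(n − 2) = 138200/309 = 447.249.
SE(β̂₁) = √(MSE/Sₓₓ) = √(447.249/231.59) = 1.38968.
df = n − 2 = 309.
t* = t_{0.025, 309} = 1.967671.
Margin = t* × SE = 1.967671 × 1.38968 = 2.734433.
CI: -2.2474 ± 2.734433 → (-4.9818, 0.4870).
With 95% confidence, each one-unit increase in weekly training distance is associated with a change of between -4.9818 and 0.4870 minutes in marathon finish time.

(-4.9818, 0.4870)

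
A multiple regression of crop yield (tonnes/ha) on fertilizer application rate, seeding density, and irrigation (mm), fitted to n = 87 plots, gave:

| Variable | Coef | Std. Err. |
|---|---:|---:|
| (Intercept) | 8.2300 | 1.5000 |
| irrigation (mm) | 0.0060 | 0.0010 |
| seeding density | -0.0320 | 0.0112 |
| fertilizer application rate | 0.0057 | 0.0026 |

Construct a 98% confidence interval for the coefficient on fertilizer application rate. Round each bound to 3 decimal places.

Read off: b = 0.0057, SE = 0.0026 for fertilizer application rate.
df = n − k − 1 = 87 − 3 − 1 = 83.
t* = t_{0.01, 83} = 2.372119.
Margin = t* × SE = 2.372119 × 0.0026 = 0.00617.
CI: 0.0057 ± 0.00617 → (0.000, 0.012).

(0.000, 0.012)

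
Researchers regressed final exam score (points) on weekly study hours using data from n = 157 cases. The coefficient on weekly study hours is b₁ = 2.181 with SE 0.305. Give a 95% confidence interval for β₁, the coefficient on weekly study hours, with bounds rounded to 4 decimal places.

(1.5785, 2.7835)

df = n − 2 = 157 − 2 = 155.
t* = t_{0.025, 155} = 1.975387.
Margin = t* × SE = 1.975387 × 0.305 = 0.602493.
CI: 2.181 ± 0.602493 → (1.5785, 2.7835).
With 95% confidence, each one-unit increase in weekly study hours is associated with a change of between 1.5785 and 2.7835 points in final exam score.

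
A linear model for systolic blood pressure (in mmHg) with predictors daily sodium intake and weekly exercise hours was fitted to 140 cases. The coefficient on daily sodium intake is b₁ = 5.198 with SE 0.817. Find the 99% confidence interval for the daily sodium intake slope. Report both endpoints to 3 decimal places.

(3.064, 7.332)

df = n − k − 1 = 140 − 2 − 1 = 137.
t* = t_{0.005, 137} = 2.612192.
Margin = t* × SE = 2.612192 × 0.817 = 2.13416.
CI: 5.198 ± 2.13416 → (3.064, 7.332).
With 99% confidence, each one-unit increase in daily sodium intake is associated with a change of between 3.064 and 7.332 mmHg in systolic blood pressure, holding the other predictors fixed.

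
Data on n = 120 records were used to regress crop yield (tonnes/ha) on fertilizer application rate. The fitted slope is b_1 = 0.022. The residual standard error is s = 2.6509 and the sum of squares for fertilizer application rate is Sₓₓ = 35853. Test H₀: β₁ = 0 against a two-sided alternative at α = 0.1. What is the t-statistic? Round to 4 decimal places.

t = 1.5714

SE(b_1) = s/√Sₓₓ = 2.6509/√35853 = 0.0140001.
t = 0.022 / 0.0140001 = 1.5714.
df = n − 2 = 118.
Two-sided p ≈ 0.1188, which is ≥ 0.1, so fail to reject H₀.
The data do not give significant evidence of an association between fertilizer application rate and crop yield.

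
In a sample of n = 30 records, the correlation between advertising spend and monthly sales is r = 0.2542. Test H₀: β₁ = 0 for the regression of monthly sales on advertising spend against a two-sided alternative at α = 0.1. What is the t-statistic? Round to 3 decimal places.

t = 1.391

t = r·√(n − 2)/√(1 − r²) = 0.2542·√28/√0.935382 = 1.391.
df = n − 2 = 28.
Two-sided p ≈ 0.1752, which is ≥ 0.1, so fail to reject H₀.
The data do not give significant evidence of a linear association between advertising spend and monthly sales.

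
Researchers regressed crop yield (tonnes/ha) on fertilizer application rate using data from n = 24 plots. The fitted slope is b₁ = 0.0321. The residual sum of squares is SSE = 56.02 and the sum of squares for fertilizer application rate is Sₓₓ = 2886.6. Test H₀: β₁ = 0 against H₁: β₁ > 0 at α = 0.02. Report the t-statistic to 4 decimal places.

MSE = SSE/(n − 2) = 56.02/22 = 2.54636.
SE(b₁) = √(MSE/Sₓₓ) = √(2.54636/2886.6) = 0.0297007.
t = 0.0321 / 0.0297007 = 1.0808.
df = n − 2 = 22.
One-sided p ≈ 0.1457, which is ≥ 0.02, so fail to reject H₀.
The data do not give significant evidence that the true slope on fertilizer application rate is positive.

t = 1.0808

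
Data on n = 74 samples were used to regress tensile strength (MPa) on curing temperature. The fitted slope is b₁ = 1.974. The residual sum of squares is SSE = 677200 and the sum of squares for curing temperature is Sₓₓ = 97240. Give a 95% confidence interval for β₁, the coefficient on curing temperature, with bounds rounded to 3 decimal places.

MSE = SSE/(n − 2) = 677200/72 = 9405.56.
SE(b₁) = √(MSE/Sₓₓ) = √(9405.56/97240) = 0.311007.
df = n − 2 = 72.
t* = t_{0.025, 72} = 1.993464.
Margin = t* × SE = 1.993464 × 0.311007 = 0.61998.
CI: 1.974 ± 0.61998 → (1.354, 2.594).
With 95% confidence, each one-unit increase in curing temperature is associated with a change of between 1.354 and 2.594 MPa in tensile strength.

(1.354, 2.594)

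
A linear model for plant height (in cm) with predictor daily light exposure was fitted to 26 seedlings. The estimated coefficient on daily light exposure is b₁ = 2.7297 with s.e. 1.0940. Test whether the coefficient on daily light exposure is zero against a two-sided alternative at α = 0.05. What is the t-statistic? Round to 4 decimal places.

H₀: β₁ = 0 vs H₁: β₁ ≠ 0.
t = (b₁ − β₁⁰)/SE = 2.7297 / 1.0940 = 2.4952.
df = n − 2 = 26 − 2 = 24.
Two-sided p ≈ 0.0199, which is < 0.05, so reject H₀.
There is evidence that daily light exposure is associated with plant height.

t = 2.4952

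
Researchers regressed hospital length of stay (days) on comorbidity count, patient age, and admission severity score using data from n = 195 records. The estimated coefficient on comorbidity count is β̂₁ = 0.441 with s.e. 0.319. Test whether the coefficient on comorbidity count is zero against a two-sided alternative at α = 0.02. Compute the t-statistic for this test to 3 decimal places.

H₀: β₁ = 0 vs H₁: β₁ ≠ 0.
t = (β̂₁ − β₁⁰)/SE = 0.441 / 0.319 = 1.382.
df = n − k − 1 = 195 − 3 − 1 = 191.
Two-sided p ≈ 0.1684, which is ≥ 0.02, so fail to reject H₀.
The data do not give significant evidence of an association between comorbidity count and hospital length of stay, after adjusting for the other predictors.

t = 1.382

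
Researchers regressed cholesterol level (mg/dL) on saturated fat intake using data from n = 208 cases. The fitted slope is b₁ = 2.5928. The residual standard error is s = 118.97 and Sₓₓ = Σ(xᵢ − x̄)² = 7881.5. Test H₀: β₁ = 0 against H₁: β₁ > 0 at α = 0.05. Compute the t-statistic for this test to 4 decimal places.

t = 1.9348

SE(b₁) = s/√Sₓₓ = 118.97/√7881.5 = 1.34009.
t = 2.5928 / 1.34009 = 1.9348.
df = n − 2 = 206.
One-sided p ≈ 0.0272, which is < 0.05, so reject H₀.
There is evidence that the true slope on saturated fat intake is positive.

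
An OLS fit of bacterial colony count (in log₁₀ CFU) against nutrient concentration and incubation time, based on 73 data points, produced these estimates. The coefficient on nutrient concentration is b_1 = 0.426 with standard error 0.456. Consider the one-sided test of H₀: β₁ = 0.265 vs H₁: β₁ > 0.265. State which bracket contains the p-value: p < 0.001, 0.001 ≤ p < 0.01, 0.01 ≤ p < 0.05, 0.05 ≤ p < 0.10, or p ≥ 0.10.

p ≥ 0.10

t = (0.426 − 0.265) / 0.456 = 0.353.
df = n − k − 1 = 73 − 2 − 1 = 70.
One-sided p = P(T_{70} > t) ≈ 0.3625.
So p ≥ 0.10.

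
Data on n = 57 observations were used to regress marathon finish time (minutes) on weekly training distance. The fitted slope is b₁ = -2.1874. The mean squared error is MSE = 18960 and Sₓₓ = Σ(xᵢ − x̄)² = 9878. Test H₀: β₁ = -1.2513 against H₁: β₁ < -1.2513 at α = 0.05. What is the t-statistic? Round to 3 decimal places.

t = -0.676

SE(b₁) = √(MSE/Sₓₓ) = √(18960/9878) = 1.38543.
t = (-2.1874 − (-1.2513)) / 1.38543 = -0.676.
df = n − 2 = 55.
One-sided p ≈ 0.2510, which is ≥ 0.05, so fail to reject H₀.
The data do not give significant evidence that the true slope on weekly training distance is below -1.2513 minutes per unit.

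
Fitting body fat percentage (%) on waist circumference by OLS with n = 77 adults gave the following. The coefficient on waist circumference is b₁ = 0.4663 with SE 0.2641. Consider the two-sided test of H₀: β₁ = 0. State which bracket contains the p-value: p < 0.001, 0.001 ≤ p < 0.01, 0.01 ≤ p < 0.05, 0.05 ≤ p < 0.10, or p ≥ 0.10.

t = 0.4663 / 0.2641 = 1.766.
df = n − 2 = 77 − 2 = 75.
Two-sided p = 2·P(T_{75} > |t|) ≈ 0.0815.
So 0.05 ≤ p < 0.10.

0.05 ≤ p < 0.10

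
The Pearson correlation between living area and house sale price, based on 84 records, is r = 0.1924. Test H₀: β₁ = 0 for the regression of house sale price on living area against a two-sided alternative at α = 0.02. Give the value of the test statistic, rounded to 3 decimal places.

t = r·√(n − 2)/√(1 − r²) = 0.1924·√82/√0.962982 = 1.775.
df = n − 2 = 82.
Two-sided p ≈ 0.0795, which is ≥ 0.02, so fail to reject H₀.
The data do not give significant evidence of a linear association between living area and house sale price.

t = 1.775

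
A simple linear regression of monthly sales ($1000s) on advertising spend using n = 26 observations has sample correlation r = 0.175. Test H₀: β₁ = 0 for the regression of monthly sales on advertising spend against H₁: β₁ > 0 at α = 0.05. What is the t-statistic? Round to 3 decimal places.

t = 0.871

t = r·√(n − 2)/√(1 − r²) = 0.175·√24/√0.969375 = 0.871.
df = n − 2 = 24.
One-sided p ≈ 0.1963, which is ≥ 0.05, so fail to reject H₀.
The data do not give significant evidence of a linear association between advertising spend and monthly sales.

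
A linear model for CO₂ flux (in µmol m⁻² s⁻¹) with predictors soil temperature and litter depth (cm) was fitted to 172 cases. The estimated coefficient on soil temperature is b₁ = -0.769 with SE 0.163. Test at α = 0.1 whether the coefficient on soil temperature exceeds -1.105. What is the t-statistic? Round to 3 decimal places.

H₀: β₁ = -1.105 vs H₁: β₁ > -1.105.
t = (b₁ − β₁⁰)/SE = (-0.769 − (-1.105)) / 0.163 = 2.061.
df = n − k − 1 = 172 − 2 − 1 = 169.
One-sided p ≈ 0.0204, which is < 0.1, so reject H₀.
There is evidence that the true slope on soil temperature exceeds -1.105 µmol m⁻² s⁻¹ per unit, holding the other predictors fixed.

t = 2.061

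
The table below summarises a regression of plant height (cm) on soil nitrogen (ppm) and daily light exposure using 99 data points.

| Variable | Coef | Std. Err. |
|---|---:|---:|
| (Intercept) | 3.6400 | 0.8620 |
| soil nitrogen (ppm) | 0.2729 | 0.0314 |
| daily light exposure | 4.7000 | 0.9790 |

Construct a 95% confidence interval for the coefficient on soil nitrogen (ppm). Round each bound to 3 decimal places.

(0.211, 0.335)

Read off: b = 0.2729, SE = 0.0314 for soil nitrogen (ppm).
df = n − k − 1 = 99 − 2 − 1 = 96.
t* = t_{0.025, 96} = 1.984984.
Margin = t* × SE = 1.984984 × 0.0314 = 0.06233.
CI: 0.2729 ± 0.06233 → (0.211, 0.335).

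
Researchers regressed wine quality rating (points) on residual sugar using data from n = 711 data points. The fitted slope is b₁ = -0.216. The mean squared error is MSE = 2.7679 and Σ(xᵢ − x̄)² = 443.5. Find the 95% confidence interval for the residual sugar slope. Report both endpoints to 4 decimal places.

(-0.3711, -0.0609)

SE(b₁) = √(MSE/Sₓₓ) = √(2.7679/443.5) = 0.0790002.
df = n − 2 = 709.
t* = t_{0.025, 709} = 1.963316.
Margin = t* × SE = 1.963316 × 0.0790002 = 0.155102.
CI: -0.216 ± 0.155102 → (-0.3711, -0.0609).
With 95% confidence, each one-unit increase in residual sugar is associated with a change of between -0.3711 and -0.0609 points in wine quality rating.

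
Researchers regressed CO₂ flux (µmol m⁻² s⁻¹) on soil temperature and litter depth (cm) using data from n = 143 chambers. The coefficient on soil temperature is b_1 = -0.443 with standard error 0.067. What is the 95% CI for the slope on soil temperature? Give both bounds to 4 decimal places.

(-0.5755, -0.3105)

df = n − k − 1 = 143 − 2 − 1 = 140.
t* = t_{0.025, 140} = 1.977054.
Margin = t* × SE = 1.977054 × 0.067 = 0.132463.
CI: -0.443 ± 0.132463 → (-0.5755, -0.3105).
With 95% confidence, each one-unit increase in soil temperature is associated with a change of between -0.5755 and -0.3105 µmol m⁻² s⁻¹ in CO₂ flux, holding the other predictors fixed.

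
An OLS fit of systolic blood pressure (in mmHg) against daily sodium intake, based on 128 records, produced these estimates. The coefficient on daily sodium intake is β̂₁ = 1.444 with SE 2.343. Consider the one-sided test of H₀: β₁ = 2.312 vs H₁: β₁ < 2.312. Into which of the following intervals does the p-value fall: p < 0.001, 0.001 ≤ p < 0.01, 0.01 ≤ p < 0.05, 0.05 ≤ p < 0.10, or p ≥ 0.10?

p ≥ 0.10

t = (1.444 − 2.312) / 2.343 = -0.370.
df = n − 2 = 128 − 2 = 126.
One-sided p = P(T_{126} < t) ≈ 0.3558.
So p ≥ 0.10.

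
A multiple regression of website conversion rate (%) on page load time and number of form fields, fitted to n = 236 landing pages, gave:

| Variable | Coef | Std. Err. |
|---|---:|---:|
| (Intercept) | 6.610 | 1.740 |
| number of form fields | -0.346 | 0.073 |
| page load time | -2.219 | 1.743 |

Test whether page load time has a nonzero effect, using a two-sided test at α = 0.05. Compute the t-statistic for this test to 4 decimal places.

Read off: b = -2.219, SE = 1.743 for page load time.
H₀: β₁ = 0 vs H₁: β₁ ≠ 0.
t = -2.219 / 1.743 = -1.2731.
df = n − k − 1 = 236 − 2 − 1 = 233.
Two-sided p ≈ 0.2043, which is ≥ 0.05, so fail to reject H₀.
The data do not give significant evidence of an association between page load time and website conversion rate, after adjusting for the other predictors.

t = -1.2731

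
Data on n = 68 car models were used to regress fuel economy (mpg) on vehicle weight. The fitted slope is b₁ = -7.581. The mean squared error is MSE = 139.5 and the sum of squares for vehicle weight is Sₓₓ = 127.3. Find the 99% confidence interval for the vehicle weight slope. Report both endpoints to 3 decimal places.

SE(b₁) = √(MSE/Sₓₓ) = √(139.5/127.3) = 1.04682.
df = n − 2 = 66.
t* = t_{0.005, 66} = 2.652394.
Margin = t* × SE = 2.652394 × 1.04682 = 2.77658.
CI: -7.581 ± 2.77658 → (-10.358, -4.804).
With 99% confidence, each one-unit increase in vehicle weight is associated with a change of between -10.358 and -4.804 mpg in fuel economy.

(-10.358, -4.804)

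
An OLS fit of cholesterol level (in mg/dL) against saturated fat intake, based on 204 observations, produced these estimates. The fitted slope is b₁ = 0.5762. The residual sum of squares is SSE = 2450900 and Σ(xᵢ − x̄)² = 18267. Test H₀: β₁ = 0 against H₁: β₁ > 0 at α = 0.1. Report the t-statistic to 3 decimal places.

t = 0.707

MSE = SSE/(n − 2) = 2450900/202 = 12133.2.
SE(b₁) = √(MSE/Sₓₓ) = √(12133.2/18267) = 0.814992.
t = 0.5762 / 0.814992 = 0.707.
df = n − 2 = 202.
One-sided p ≈ 0.2402, which is ≥ 0.1, so fail to reject H₀.
The data do not give significant evidence that the true slope on saturated fat intake is positive.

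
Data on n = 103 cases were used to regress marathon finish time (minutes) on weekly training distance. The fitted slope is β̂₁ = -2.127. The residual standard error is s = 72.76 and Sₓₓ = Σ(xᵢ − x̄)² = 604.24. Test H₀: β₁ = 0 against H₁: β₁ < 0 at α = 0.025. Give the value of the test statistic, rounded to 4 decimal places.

t = -0.7186

SE(β̂₁) = s/√Sₓₓ = 72.76/√604.24 = 2.95997.
t = -2.127 / 2.95997 = -0.7186.
df = n − 2 = 101.
One-sided p ≈ 0.2370, which is ≥ 0.025, so fail to reject H₀.
The data do not give significant evidence that the true slope on weekly training distance is negative.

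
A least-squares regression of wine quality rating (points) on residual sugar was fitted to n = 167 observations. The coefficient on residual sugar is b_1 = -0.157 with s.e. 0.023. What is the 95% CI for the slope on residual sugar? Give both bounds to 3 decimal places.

df = n − 2 = 167 − 2 = 165.
t* = t_{0.025, 165} = 1.974446.
Margin = t* × SE = 1.974446 × 0.023 = 0.04541.
CI: -0.157 ± 0.04541 → (-0.202, -0.112).
With 95% confidence, each one-unit increase in residual sugar is associated with a change of between -0.202 and -0.112 points in wine quality rating.

(-0.202, -0.112)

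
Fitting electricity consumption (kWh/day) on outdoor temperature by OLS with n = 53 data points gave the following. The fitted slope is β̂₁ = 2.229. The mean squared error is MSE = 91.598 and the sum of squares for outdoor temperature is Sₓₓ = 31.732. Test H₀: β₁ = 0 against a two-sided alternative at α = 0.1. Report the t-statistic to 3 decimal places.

SE(β̂₁) = √(MSE/Sₓₓ) = √(91.598/31.732) = 1.699.
t = 2.229 / 1.699 = 1.312.
df = n − 2 = 51.
Two-sided p ≈ 0.1954, which is ≥ 0.1, so fail to reject H₀.
The data do not give significant evidence of an association between outdoor temperature and electricity consumption.

t = 1.312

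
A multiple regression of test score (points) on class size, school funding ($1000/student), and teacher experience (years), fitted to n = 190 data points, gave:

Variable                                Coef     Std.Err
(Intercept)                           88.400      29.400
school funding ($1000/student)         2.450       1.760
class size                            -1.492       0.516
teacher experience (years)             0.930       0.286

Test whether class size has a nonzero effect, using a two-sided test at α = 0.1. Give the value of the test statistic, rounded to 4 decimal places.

Read off: b = -1.492, SE = 0.516 for class size.
H₀: β₁ = 0 vs H₁: β₁ ≠ 0.
t = -1.492 / 0.516 = -2.8915.
df = n − k − 1 = 190 − 3 − 1 = 186.
Two-sided p ≈ 0.0043, which is < 0.1, so reject H₀.
There is evidence that class size is associated with test score, holding the other predictors fixed.

t = -2.8915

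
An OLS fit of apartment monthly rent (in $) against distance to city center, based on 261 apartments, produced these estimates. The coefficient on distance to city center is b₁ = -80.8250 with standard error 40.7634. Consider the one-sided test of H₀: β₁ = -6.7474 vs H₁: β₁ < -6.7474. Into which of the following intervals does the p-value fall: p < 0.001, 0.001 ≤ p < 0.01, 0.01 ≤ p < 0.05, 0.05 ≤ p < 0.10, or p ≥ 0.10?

t = (-80.8250 − (-6.7474)) / 40.7634 = -1.817.
df = n − 2 = 261 − 2 = 259.
One-sided p = P(T_{259} < t) ≈ 0.0352.
So 0.01 ≤ p < 0.05.

0.01 ≤ p < 0.05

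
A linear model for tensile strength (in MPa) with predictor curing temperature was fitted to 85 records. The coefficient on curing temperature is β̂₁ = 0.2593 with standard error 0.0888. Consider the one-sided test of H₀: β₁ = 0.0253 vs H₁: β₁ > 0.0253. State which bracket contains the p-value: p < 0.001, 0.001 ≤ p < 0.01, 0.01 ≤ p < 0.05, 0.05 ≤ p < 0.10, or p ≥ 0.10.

t = (0.2593 − 0.0253) / 0.0888 = 2.635.
df = n − 2 = 85 − 2 = 83.
One-sided p = P(T_{83} > t) ≈ 0.0050.
So 0.001 ≤ p < 0.01.

0.001 ≤ p < 0.01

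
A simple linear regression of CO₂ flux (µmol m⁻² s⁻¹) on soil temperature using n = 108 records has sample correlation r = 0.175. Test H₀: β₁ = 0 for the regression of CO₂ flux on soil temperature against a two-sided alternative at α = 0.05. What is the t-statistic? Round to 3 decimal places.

t = r·√(n − 2)/√(1 − r²) = 0.175·√106/√0.969375 = 1.830.
df = n − 2 = 106.
Two-sided p ≈ 0.0701, which is ≥ 0.05, so fail to reject H₀.
The data do not give significant evidence of a linear association between soil temperature and CO₂ flux.

t = 1.830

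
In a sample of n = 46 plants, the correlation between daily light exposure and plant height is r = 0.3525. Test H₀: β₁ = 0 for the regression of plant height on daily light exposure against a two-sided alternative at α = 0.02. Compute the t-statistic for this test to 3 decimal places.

t = 2.499

t = r·√(n − 2)/√(1 − r²) = 0.3525·√44/√0.875744 = 2.499.
df = n − 2 = 44.
Two-sided p ≈ 0.0163, which is < 0.02, so reject H₀.
There is evidence of a linear association between daily light exposure and plant height.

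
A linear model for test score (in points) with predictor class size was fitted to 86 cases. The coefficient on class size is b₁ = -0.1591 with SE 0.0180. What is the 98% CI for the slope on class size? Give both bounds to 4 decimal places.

df = n − 2 = 86 − 2 = 84.
t* = t_{0.01, 84} = 2.371564.
Margin = t* × SE = 2.371564 × 0.0180 = 0.042688.
CI: -0.1591 ± 0.042688 → (-0.2018, -0.1164).
With 98% confidence, each one-unit increase in class size is associated with a change of between -0.2018 and -0.1164 points in test score.

(-0.2018, -0.1164)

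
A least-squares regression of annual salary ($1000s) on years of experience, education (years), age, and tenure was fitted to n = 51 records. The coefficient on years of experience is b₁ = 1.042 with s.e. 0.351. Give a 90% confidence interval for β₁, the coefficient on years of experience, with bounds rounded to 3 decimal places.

(0.453, 1.631)

df = n − k − 1 = 51 − 4 − 1 = 46.
t* = t_{0.05, 46} = 1.67866.
Margin = t* × SE = 1.67866 × 0.351 = 0.58921.
CI: 1.042 ± 0.58921 → (0.453, 1.631).
With 90% confidence, each one-unit increase in years of experience is associated with a change of between 0.453 and 1.631 $1000s in annual salary, holding the other predictors fixed.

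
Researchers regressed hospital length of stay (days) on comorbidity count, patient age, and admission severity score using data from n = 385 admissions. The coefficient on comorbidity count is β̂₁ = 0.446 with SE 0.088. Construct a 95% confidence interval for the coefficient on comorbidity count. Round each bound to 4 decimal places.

df = n − k − 1 = 385 − 3 − 1 = 381.
t* = t_{0.025, 381} = 1.96621.
Margin = t* × SE = 1.96621 × 0.088 = 0.173026.
CI: 0.446 ± 0.173026 → (0.2730, 0.6190).
With 95% confidence, each one-unit increase in comorbidity count is associated with a change of between 0.2730 and 0.6190 days in hospital length of stay, holding the other predictors fixed.

(0.2730, 0.6190)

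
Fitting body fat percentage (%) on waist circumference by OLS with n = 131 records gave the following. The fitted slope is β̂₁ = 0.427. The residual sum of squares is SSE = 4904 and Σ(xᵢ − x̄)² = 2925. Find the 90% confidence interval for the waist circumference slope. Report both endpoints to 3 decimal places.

MSE = SSE/(n − 2) = 4904/129 = 38.0155.
SE(β̂₁) = √(MSE/Sₓₓ) = √(38.0155/2925) = 0.114003.
df = n − 2 = 129.
t* = t_{0.05, 129} = 1.656752.
Margin = t* × SE = 1.656752 × 0.114003 = 0.18888.
CI: 0.427 ± 0.18888 → (0.238, 0.616).
With 90% confidence, each one-unit increase in waist circumference is associated with a change of between 0.238 and 0.616 % in body fat percentage.

(0.238, 0.616)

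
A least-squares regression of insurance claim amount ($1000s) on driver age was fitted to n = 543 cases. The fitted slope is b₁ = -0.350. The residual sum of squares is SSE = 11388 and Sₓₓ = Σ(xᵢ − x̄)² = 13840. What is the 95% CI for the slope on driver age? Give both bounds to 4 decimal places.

MSE = SSE/(n − 2) = 11388/541 = 21.0499.
SE(b₁) = √(MSE/Sₓₓ) = √(21.0499/13840) = 0.0389993.
df = n − 2 = 541.
t* = t_{0.025, 541} = 1.964359.
Margin = t* × SE = 1.964359 × 0.0389993 = 0.076609.
CI: -0.350 ± 0.076609 → (-0.4266, -0.2734).
With 95% confidence, each one-unit increase in driver age is associated with a change of between -0.4266 and -0.2734 $1000s in insurance claim amount.

(-0.4266, -0.2734)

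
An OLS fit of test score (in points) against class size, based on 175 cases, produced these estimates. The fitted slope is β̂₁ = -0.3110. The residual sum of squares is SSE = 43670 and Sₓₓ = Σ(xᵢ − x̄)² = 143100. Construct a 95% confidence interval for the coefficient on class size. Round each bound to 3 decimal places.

MSE = SSE/(n − 2) = 43670/173 = 252.428.
SE(β̂₁) = √(MSE/Sₓₓ) = √(252.428/143100) = 0.0419999.
df = n − 2 = 173.
t* = t_{0.025, 173} = 1.973771.
Margin = t* × SE = 1.973771 × 0.0419999 = 0.08290.
CI: -0.3110 ± 0.08290 → (-0.394, -0.228).
With 95% confidence, each one-unit increase in class size is associated with a change of between -0.394 and -0.228 points in test score.

(-0.394, -0.228)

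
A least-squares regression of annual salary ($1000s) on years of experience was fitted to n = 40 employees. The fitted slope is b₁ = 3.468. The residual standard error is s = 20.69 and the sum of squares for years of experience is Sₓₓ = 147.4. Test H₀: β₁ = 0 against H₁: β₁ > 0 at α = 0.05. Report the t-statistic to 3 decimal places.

SE(b₁) = s/√Sₓₓ = 20.69/√147.4 = 1.70417.
t = 3.468 / 1.70417 = 2.035.
df = n − 2 = 38.
One-sided p ≈ 0.0244, which is < 0.05, so reject H₀.
There is evidence that the true slope on years of experience is positive.

t = 2.035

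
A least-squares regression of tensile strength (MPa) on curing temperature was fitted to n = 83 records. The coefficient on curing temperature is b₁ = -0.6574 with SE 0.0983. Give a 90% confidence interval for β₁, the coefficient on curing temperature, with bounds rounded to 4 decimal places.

(-0.8210, -0.4938)

df = n − 2 = 83 − 2 = 81.
t* = t_{0.05, 81} = 1.663884.
Margin = t* × SE = 1.663884 × 0.0983 = 0.163560.
CI: -0.6574 ± 0.163560 → (-0.8210, -0.4938).
With 90% confidence, each one-unit increase in curing temperature is associated with a change of between -0.8210 and -0.4938 MPa in tensile strength.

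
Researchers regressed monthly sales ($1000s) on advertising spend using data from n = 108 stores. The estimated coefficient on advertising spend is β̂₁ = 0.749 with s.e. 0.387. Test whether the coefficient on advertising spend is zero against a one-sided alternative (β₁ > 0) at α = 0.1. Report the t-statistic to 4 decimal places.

t = 1.9354

H₀: β₁ = 0 vs H₁: β₁ > 0.
t = (β̂₁ − β₁⁰)/SE = 0.749 / 0.387 = 1.9354.
df = n − 2 = 108 − 2 = 106.
One-sided p ≈ 0.0278, which is < 0.1, so reject H₀.
There is evidence that the true slope on advertising spend is positive.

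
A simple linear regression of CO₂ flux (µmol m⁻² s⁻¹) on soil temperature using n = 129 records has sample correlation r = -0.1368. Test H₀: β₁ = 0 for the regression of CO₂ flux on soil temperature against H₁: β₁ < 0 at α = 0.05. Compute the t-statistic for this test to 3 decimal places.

t = r·√(n − 2)/√(1 − r²) = -0.1368·√127/√0.981286 = -1.556.
df = n − 2 = 127.
One-sided p ≈ 0.0611, which is ≥ 0.05, so fail to reject H₀.
The data do not give significant evidence of a linear association between soil temperature and CO₂ flux.

t = -1.556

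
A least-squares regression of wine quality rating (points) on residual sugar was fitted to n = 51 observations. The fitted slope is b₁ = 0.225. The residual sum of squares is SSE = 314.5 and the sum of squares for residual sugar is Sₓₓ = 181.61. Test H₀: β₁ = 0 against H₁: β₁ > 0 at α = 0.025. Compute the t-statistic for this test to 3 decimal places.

t = 1.197

MSE = SSE/(n − 2) = 314.5/49 = 6.41837.
SE(b₁) = √(MSE/Sₓₓ) = √(6.41837/181.61) = 0.187993.
t = 0.225 / 0.187993 = 1.197.
df = n − 2 = 49.
One-sided p ≈ 0.1186, which is ≥ 0.025, so fail to reject H₀.
The data do not give significant evidence that the true slope on residual sugar is positive.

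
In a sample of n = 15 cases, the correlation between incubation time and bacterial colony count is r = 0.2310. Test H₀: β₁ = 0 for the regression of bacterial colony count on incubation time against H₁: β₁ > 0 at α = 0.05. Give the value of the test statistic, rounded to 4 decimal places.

t = 0.8560

t = r·√(n − 2)/√(1 − r²) = 0.2310·√13/√0.946639 = 0.8560.
df = n − 2 = 13.
One-sided p ≈ 0.2037, which is ≥ 0.05, so fail to reject H₀.
The data do not give significant evidence of a linear association between incubation time and bacterial colony count.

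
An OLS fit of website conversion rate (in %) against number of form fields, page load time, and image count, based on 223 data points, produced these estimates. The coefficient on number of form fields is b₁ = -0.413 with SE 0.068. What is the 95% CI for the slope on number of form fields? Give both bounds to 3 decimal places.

df = n − k − 1 = 223 − 3 − 1 = 219.
t* = t_{0.025, 219} = 1.970855.
Margin = t* × SE = 1.970855 × 0.068 = 0.13402.
CI: -0.413 ± 0.13402 → (-0.547, -0.279).
With 95% confidence, each one-unit increase in number of form fields is associated with a change of between -0.547 and -0.279 % in website conversion rate, holding the other predictors fixed.

(-0.547, -0.279)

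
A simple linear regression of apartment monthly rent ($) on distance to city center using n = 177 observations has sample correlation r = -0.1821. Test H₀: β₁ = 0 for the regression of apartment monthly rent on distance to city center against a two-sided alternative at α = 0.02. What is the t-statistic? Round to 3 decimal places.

t = r·√(n − 2)/√(1 − r²) = -0.1821·√175/√0.96684 = -2.450.
df = n − 2 = 175.
Two-sided p ≈ 0.0153, which is < 0.02, so reject H₀.
There is evidence of a linear association between distance to city center and apartment monthly rent.

t = -2.450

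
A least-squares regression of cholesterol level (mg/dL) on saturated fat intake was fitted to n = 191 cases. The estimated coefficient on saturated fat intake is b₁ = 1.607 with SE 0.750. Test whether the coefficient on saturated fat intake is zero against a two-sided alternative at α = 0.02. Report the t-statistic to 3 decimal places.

H₀: β₁ = 0 vs H₁: β₁ ≠ 0.
t = (b₁ − β₁⁰)/SE = 1.607 / 0.750 = 2.143.
df = n − 2 = 191 − 2 = 189.
Two-sided p ≈ 0.0334, which is ≥ 0.02, so fail to reject H₀.
The data do not give significant evidence of an association between saturated fat intake and cholesterol level.

t = 2.143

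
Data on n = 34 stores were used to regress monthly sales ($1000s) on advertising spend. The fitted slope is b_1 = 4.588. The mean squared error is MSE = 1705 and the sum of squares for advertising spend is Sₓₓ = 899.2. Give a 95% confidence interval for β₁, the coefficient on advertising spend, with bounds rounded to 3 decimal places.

SE(b_1) = √(MSE/Sₓₓ) = √(1705/899.2) = 1.377.
df = n − 2 = 32.
t* = t_{0.025, 32} = 2.036933.
Margin = t* × SE = 2.036933 × 1.377 = 2.80486.
CI: 4.588 ± 2.80486 → (1.783, 7.393).
With 95% confidence, each one-unit increase in advertising spend is associated with a change of between 1.783 and 7.393 $1000s in monthly sales.

(1.783, 7.393)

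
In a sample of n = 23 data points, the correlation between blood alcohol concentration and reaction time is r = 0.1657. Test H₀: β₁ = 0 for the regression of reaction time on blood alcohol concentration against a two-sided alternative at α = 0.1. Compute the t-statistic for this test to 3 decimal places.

t = 0.770

t = r·√(n − 2)/√(1 − r²) = 0.1657·√21/√0.972544 = 0.770.
df = n − 2 = 21.
Two-sided p ≈ 0.4499, which is ≥ 0.1, so fail to reject H₀.
The data do not give significant evidence of a linear association between blood alcohol concentration and reaction time.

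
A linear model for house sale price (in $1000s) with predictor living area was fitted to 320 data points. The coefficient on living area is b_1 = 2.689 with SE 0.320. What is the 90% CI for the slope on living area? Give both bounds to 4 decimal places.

(2.1611, 3.2169)

df = n − 2 = 320 − 2 = 318.
t* = t_{0.05, 318} = 1.649659.
Margin = t* × SE = 1.649659 × 0.320 = 0.527891.
CI: 2.689 ± 0.527891 → (2.1611, 3.2169).
With 90% confidence, each one-unit increase in living area is associated with a change of between 2.1611 and 3.2169 $1000s in house sale price.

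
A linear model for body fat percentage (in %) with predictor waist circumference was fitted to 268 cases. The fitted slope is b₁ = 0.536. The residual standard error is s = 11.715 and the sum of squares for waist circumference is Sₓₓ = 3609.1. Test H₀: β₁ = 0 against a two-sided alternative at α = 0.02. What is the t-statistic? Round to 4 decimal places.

SE(b₁) = s/√Sₓₓ = 11.715/√3609.1 = 0.195004.
t = 0.536 / 0.195004 = 2.7487.
df = n − 2 = 266.
Two-sided p ≈ 0.0064, which is < 0.02, so reject H₀.
There is evidence that waist circumference is associated with body fat percentage.

t = 2.7487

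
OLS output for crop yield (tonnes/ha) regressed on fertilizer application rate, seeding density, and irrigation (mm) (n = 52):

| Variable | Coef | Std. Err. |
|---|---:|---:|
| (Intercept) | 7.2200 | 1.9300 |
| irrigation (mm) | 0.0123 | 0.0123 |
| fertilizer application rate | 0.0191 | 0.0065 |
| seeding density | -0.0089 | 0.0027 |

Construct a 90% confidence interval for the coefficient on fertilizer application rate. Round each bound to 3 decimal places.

Read off: b = 0.0191, SE = 0.0065 for fertilizer application rate.
df = n − k − 1 = 52 − 3 − 1 = 48.
t* = t_{0.05, 48} = 1.677224.
Margin = t* × SE = 1.677224 × 0.0065 = 0.01090.
CI: 0.0191 ± 0.01090 → (0.008, 0.030).

(0.008, 0.030)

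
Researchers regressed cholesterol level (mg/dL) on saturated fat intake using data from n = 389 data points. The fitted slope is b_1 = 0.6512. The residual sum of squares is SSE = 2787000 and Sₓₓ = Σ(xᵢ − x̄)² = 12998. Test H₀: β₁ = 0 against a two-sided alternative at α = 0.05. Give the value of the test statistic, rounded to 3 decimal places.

t = 0.875

MSE = SSE/(n − 2) = 2787000/387 = 7201.55.
SE(b_1) = √(MSE/Sₓₓ) = √(7201.55/12998) = 0.744346.
t = 0.6512 / 0.744346 = 0.875.
df = n − 2 = 387.
Two-sided p ≈ 0.3822, which is ≥ 0.05, so fail to reject H₀.
The data do not give significant evidence of an association between saturated fat intake and cholesterol level.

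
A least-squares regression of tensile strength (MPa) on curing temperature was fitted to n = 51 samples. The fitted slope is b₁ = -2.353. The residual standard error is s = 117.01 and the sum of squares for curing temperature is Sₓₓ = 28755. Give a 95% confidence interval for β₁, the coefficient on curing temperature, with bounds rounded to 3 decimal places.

SE(b₁) = s/√Sₓₓ = 117.01/√28755 = 0.690027.
df = n − 2 = 49.
t* = t_{0.025, 49} = 2.009575.
Margin = t* × SE = 2.009575 × 0.690027 = 1.38666.
CI: -2.353 ± 1.38666 → (-3.740, -0.966).
With 95% confidence, each one-unit increase in curing temperature is associated with a change of between -3.740 and -0.966 MPa in tensile strength.

(-3.740, -0.966)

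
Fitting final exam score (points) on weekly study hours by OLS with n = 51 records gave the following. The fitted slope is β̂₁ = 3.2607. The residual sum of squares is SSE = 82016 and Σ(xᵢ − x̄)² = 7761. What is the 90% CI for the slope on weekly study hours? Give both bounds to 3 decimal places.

MSE = SSE/(n − 2) = 82016/49 = 1673.8.
SE(β̂₁) = √(MSE/Sₓₓ) = √(1673.8/7761) = 0.4644.
df = n − 2 = 49.
t* = t_{0.05, 49} = 1.676551.
Margin = t* × SE = 1.676551 × 0.4644 = 0.77859.
CI: 3.2607 ± 0.77859 → (2.482, 4.039).
With 90% confidence, each one-unit increase in weekly study hours is associated with a change of between 2.482 and 4.039 points in final exam score.

(2.482, 4.039)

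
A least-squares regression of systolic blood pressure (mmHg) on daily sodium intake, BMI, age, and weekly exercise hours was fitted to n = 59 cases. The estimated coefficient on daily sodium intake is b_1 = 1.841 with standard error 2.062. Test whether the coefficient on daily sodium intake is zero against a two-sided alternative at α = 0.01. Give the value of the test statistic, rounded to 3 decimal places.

H₀: β₁ = 0 vs H₁: β₁ ≠ 0.
t = (b_1 − β₁⁰)/SE = 1.841 / 2.062 = 0.893.
df = n − k − 1 = 59 − 4 − 1 = 54.
Two-sided p ≈ 0.3759, which is ≥ 0.01, so fail to reject H₀.
The data do not give significant evidence of an association between daily sodium intake and systolic blood pressure, after adjusting for the other predictors.

t = 0.893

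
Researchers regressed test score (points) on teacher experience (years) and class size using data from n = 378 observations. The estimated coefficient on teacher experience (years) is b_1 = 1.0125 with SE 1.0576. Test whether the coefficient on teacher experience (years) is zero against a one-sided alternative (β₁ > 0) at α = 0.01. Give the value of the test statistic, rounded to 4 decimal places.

t = 0.9574

H₀: β₁ = 0 vs H₁: β₁ > 0.
t = (b_1 − β₁⁰)/SE = 1.0125 / 1.0576 = 0.9574.
df = n − k − 1 = 378 − 2 − 1 = 375.
One-sided p ≈ 0.1695, which is ≥ 0.01, so fail to reject H₀.
The data do not give significant evidence that the true slope on teacher experience (years) is positive, holding the other predictors fixed.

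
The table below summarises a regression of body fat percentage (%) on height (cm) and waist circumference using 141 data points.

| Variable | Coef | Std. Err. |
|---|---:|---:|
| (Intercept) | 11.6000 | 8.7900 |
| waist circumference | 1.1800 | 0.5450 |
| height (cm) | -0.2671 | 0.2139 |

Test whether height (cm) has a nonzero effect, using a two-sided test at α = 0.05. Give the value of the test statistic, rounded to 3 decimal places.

Read off: b = -0.2671, SE = 0.2139 for height (cm).
H₀: β₁ = 0 vs H₁: β₁ ≠ 0.
t = -0.2671 / 0.2139 = -1.249.
df = n − k − 1 = 141 − 2 − 1 = 138.
Two-sided p ≈ 0.2139, which is ≥ 0.05, so fail to reject H₀.
The data do not give significant evidence of an association between height (cm) and body fat percentage, after adjusting for the other predictors.

t = -1.249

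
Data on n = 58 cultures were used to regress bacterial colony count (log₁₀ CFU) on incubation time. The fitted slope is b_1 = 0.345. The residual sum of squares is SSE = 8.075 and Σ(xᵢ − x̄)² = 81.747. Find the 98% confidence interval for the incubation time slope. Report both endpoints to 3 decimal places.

MSE = SSE/(n − 2) = 8.075/56 = 0.144196.
SE(b_1) = √(MSE/Sₓₓ) = √(0.144196/81.747) = 0.0419992.
df = n − 2 = 56.
t* = t_{0.01, 56} = 2.394801.
Margin = t* × SE = 2.394801 × 0.0419992 = 0.10058.
CI: 0.345 ± 0.10058 → (0.244, 0.446).
With 98% confidence, each one-unit increase in incubation time is associated with a change of between 0.244 and 0.446 log₁₀ CFU in bacterial colony count.

(0.244, 0.446)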